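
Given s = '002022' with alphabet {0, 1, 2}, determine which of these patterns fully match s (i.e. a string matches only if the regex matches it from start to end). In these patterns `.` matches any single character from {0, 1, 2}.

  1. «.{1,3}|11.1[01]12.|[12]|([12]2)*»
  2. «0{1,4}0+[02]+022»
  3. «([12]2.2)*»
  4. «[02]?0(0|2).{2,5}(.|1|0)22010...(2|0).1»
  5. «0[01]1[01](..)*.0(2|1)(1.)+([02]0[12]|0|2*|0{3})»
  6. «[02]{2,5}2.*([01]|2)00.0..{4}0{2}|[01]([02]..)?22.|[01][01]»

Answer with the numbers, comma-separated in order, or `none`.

2

1 → no match
2 → match
3 → no match
4 → no match — must end with '1'
5 → no match
6 → no match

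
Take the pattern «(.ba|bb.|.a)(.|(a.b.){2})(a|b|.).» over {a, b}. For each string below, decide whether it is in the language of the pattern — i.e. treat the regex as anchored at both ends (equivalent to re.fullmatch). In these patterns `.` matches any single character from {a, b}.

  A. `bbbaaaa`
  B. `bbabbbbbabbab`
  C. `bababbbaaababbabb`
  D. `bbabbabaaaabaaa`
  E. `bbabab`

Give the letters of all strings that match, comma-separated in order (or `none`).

E

A. `bbbaaaa` → no match
B → no match
C → no match
D → no match
E. `bbabab` → match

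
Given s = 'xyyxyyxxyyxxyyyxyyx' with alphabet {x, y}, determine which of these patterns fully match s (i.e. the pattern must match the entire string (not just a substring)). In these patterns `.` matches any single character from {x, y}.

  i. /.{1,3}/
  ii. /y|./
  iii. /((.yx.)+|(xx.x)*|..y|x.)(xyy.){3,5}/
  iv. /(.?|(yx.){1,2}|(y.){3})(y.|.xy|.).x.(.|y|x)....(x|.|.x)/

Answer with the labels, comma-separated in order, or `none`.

iii

i → no match
ii → no match
iii → match
iv → no match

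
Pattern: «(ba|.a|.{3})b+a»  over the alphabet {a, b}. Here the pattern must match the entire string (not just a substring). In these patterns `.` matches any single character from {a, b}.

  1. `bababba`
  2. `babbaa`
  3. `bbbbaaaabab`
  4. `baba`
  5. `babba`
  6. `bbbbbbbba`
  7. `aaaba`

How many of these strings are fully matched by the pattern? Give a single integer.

4

1 → no match
2 → no match — must end with `ba`
3 → no match — must end with `ba`
4 → match
5 → match
6 → match
7 → match
Total matched: 4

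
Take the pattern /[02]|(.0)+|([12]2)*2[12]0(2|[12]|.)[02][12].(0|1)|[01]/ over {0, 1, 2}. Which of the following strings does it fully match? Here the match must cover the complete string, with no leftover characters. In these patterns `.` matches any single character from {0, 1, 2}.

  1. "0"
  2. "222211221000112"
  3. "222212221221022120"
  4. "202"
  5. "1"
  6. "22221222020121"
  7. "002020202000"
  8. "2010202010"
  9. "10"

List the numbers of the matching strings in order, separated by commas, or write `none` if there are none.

1, 3, 5, 6, 7, 8, 9

1 → match
2 → no match
3 → match
4 → no match
5 → match
6 → match
7 → match
8 → match
9 → match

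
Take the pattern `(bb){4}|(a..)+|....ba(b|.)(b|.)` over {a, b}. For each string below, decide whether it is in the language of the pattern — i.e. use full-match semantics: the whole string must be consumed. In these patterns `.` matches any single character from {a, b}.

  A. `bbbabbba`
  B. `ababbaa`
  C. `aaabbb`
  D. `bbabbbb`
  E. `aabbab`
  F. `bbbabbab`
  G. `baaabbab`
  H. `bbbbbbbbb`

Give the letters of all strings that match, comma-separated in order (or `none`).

none

A. `bbbabbba` → no match
B. `ababbaa` → no match
C. `aaabbb` → no match
D. `bbabbbb` → no match
E. `aabbab` → no match
F. `bbbabbab` → no match
G. `baaabbab` → no match
H. `bbbbbbbbb` → no match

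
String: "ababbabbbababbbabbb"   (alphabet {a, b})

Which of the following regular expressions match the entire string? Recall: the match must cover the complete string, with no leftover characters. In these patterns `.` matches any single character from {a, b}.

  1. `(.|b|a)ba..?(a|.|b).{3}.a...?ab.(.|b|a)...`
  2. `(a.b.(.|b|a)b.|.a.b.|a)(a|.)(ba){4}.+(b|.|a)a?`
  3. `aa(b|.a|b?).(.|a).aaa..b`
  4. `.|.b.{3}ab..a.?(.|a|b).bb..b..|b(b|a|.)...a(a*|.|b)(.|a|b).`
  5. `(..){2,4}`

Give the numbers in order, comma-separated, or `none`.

1 → no match
2 → no match
3 → no match — must start with "aa"
4 → match
5 → no match

4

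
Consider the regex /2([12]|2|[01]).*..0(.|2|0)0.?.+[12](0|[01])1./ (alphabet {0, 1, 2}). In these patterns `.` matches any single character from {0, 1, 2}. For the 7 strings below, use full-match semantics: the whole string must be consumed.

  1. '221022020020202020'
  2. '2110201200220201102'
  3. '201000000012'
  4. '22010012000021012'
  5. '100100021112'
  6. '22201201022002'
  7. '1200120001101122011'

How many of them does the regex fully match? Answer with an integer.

1 → no match
2 → no match
3 → no match
4 → match
5 → no match — must start with '2'
6 → no match
7 → no match — must start with '2'
Total matched: 1

1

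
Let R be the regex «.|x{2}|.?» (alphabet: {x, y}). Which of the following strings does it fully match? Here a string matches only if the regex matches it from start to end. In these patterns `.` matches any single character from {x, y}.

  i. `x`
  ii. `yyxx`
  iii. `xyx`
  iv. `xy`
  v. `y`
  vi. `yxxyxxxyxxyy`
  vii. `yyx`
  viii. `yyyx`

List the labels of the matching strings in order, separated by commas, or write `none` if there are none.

i → match
ii → no match
iii → no match
iv → no match
v → match
vi → no match
vii → no match
viii → no match

i, v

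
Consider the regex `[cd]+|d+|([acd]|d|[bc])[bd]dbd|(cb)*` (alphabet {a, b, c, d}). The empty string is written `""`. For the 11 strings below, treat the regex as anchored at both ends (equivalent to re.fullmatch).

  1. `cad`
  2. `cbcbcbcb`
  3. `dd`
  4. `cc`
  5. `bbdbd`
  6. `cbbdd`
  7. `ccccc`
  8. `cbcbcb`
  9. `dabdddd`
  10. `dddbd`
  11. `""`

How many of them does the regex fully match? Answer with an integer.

8

1 → no match
2 → match
3 → match
4 → match
5 → match
6 → no match
7 → match
8 → match
9 → no match
10 → match
11 → match
Total matched: 8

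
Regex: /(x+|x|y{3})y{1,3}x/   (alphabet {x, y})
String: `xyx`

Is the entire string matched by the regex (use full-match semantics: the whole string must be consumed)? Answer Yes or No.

Yes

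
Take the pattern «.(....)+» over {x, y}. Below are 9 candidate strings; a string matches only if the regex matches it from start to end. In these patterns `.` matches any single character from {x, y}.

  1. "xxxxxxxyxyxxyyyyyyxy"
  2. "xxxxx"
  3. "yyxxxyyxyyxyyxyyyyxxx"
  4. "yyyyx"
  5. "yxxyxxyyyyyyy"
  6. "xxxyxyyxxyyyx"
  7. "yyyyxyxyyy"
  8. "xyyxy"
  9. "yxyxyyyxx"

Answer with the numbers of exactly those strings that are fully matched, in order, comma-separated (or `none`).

1 → no match
2 → match
3 → match
4 → match
5 → match
6 → match
7 → no match
8 → match
9 → match

2, 3, 4, 5, 6, 8, 9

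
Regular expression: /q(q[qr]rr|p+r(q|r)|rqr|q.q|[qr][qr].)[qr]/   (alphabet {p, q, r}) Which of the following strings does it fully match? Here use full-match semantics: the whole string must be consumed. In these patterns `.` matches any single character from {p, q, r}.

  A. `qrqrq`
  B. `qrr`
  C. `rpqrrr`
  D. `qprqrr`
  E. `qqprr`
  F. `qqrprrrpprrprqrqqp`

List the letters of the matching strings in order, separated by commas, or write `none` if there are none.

A

A → match
B → no match
C → no match — must start with `q`
D → no match
E → no match
F → no match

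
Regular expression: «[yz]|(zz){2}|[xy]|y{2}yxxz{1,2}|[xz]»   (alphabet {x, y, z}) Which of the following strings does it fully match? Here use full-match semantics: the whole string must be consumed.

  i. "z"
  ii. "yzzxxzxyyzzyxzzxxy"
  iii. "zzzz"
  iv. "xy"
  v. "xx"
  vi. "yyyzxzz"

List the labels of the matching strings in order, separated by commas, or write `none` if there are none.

i → match
ii → no match
iii → match
iv → no match
v → no match
vi → no match

i, iii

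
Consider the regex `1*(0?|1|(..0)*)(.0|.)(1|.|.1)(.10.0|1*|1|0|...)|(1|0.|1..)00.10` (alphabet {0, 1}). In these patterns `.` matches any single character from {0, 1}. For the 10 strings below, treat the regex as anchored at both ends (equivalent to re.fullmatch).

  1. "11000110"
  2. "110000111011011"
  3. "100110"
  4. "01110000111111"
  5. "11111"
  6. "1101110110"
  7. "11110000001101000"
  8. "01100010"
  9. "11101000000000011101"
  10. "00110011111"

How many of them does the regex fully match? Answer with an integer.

1 → match
2 → no match
3 → match
4 → no match
5 → match
6 → no match
7 → match
8 → no match
9 → match
10 → no match
Total matched: 5

5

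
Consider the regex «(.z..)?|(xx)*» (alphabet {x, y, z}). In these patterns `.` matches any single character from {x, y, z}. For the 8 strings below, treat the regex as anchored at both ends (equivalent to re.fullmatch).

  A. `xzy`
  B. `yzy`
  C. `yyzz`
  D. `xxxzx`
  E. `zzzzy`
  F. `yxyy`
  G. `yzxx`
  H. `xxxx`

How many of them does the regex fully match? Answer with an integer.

A → no match
B → no match
C → no match
D → no match
E → no match
F → no match
G → match
H → match
Total matched: 2

2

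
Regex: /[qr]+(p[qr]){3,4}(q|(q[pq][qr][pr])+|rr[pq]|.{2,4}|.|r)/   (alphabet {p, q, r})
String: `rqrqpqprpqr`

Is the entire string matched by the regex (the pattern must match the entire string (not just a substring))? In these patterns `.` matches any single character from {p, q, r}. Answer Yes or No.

Yes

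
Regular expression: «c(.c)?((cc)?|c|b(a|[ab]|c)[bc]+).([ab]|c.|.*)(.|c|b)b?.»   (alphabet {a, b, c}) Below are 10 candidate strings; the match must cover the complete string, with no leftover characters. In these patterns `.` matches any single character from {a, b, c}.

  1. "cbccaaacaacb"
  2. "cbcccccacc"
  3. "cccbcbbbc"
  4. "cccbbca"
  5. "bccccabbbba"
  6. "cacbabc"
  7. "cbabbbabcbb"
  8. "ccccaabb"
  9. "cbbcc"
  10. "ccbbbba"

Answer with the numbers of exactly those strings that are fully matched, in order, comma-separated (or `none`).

1, 2, 3, 4, 6, 7, 8, 9, 10

1 → match
2 → match
3 → match
4 → match
5 → no match — must start with "c"
6 → match
7 → match
8 → match
9 → match
10 → match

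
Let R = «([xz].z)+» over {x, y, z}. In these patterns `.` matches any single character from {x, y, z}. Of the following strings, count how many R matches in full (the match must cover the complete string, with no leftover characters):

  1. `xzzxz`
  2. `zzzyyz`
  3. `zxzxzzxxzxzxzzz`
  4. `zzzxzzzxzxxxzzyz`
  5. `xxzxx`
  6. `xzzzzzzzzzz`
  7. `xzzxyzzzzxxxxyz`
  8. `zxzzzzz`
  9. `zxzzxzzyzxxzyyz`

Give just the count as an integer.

1. `xzzxz` → no match
2. `zzzyyz` → no match
3 → no match
4 → no match
5. `xxzxx` → no match — must end with `z`
6. `xzzzzzzzzzz` → no match
7 → no match
8. `zxzzzzz` → no match
9 → no match
Total matched: 0

0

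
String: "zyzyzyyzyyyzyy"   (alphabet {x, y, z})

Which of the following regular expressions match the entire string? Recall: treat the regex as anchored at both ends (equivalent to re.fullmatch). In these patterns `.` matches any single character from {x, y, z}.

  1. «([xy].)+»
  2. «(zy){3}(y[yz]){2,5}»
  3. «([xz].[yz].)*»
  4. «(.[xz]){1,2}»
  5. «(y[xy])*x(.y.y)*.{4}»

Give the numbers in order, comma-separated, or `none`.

2

1 → no match
2 → match
3 → no match
4 → no match
5 → no match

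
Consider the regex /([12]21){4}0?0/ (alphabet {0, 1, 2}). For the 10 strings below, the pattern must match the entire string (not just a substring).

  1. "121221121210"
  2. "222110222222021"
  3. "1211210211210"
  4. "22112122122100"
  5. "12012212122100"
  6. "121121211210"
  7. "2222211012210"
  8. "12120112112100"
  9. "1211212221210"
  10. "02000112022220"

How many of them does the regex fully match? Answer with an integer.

1. "121221121210" → no match
2 → no match — must end with "0"
3 → no match
4 → match
5 → no match
6. "121121211210" → no match
7 → no match
8 → no match
9 → no match
10 → no match
Total matched: 1

1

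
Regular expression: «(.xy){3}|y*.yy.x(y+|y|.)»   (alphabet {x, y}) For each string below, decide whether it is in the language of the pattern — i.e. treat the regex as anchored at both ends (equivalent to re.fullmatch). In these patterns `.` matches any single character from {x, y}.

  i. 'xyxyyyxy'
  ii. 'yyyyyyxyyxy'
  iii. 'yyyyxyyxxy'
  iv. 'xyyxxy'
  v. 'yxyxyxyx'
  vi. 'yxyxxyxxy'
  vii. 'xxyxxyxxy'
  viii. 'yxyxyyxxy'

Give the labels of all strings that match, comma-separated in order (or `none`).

i → no match
ii → no match
iii → match
iv → match
v → no match
vi → match
vii → match
viii → no match

iii, iv, vi, vii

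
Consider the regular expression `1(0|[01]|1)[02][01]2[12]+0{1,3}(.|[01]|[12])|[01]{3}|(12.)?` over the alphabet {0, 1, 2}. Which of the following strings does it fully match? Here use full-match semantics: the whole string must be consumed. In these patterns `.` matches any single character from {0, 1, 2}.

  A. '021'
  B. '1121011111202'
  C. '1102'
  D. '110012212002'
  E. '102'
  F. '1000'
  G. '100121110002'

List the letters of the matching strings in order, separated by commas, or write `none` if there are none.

G

A → no match
B → no match
C → no match
D → no match
E → no match
F → no match
G → match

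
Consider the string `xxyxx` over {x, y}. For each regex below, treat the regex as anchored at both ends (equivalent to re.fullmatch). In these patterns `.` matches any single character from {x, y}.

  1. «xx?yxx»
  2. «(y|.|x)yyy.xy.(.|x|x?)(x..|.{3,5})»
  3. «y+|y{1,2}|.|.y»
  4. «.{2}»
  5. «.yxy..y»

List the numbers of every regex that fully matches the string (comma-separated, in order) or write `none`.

1

1 → match
2 → no match
3 → no match
4 → no match
5 → no match — must end with `y`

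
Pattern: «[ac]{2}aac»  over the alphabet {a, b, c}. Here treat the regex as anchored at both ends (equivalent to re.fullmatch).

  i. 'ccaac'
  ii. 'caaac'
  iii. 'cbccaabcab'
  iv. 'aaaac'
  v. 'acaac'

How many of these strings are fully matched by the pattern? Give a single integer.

4

i → match
ii → match
iii → no match — must end with 'aac'
iv → match
v → match
Total matched: 4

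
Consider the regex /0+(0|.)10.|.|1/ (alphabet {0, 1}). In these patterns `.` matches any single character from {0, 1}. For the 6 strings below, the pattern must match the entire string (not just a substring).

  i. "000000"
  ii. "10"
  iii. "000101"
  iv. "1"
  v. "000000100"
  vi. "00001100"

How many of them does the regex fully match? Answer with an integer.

4

i → no match
ii → no match
iii → match
iv → match
v → match
vi → match
Total matched: 4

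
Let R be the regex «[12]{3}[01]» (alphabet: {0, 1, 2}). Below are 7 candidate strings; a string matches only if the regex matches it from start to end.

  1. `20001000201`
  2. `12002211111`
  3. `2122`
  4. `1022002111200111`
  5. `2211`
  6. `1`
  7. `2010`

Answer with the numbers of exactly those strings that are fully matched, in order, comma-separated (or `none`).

1 → no match
2 → no match
3 → no match
4 → no match
5 → match
6 → no match
7 → no match

5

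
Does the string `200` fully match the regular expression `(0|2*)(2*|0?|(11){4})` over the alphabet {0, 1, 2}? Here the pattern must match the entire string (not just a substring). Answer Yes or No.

No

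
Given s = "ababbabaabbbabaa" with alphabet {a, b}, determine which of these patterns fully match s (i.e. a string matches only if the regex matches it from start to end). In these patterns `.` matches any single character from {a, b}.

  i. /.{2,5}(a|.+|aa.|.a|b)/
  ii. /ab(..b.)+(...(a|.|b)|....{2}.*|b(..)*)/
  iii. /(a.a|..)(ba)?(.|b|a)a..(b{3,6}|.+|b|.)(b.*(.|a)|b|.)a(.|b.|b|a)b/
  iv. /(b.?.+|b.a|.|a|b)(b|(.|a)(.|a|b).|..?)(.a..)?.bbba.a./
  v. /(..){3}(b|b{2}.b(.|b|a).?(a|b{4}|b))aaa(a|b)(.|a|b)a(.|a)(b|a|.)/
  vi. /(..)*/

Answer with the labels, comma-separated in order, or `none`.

i → match
ii → match
iii → no match — must end with "b"
iv → match
v → no match
vi → match

i, ii, iv, vi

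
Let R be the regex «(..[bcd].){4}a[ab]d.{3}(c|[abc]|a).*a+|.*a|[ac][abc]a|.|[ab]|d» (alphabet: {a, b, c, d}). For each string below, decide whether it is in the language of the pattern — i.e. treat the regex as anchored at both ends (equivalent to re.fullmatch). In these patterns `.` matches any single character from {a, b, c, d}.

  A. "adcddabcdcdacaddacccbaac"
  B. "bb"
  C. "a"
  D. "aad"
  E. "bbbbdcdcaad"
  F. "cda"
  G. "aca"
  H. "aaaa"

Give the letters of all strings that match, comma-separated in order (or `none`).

C, F, G, H

A → no match
B → no match
C → match
D → no match
E → no match
F → match
G → match
H → match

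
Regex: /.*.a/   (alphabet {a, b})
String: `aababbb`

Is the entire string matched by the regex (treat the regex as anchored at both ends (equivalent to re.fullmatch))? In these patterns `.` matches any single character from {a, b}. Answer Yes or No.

Every match must end with `a`, but `aababbb` does not.

No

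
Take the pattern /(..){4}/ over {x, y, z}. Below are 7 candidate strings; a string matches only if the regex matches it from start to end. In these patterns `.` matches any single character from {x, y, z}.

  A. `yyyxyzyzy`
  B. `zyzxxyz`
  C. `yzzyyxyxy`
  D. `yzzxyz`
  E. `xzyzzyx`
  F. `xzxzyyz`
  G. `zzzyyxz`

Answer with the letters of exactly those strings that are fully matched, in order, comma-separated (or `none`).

A → no match
B → no match
C → no match
D → no match
E → no match
F → no match
G → no match

none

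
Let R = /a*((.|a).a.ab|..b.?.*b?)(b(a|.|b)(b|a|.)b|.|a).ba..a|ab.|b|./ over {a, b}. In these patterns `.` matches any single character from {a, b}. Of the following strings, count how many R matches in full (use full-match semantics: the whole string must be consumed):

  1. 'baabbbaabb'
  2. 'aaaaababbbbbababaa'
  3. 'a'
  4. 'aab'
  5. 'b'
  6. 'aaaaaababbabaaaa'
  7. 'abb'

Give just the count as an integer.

5

1 → no match
2 → match
3 → match
4 → no match
5 → match
6 → match
7 → match
Total matched: 5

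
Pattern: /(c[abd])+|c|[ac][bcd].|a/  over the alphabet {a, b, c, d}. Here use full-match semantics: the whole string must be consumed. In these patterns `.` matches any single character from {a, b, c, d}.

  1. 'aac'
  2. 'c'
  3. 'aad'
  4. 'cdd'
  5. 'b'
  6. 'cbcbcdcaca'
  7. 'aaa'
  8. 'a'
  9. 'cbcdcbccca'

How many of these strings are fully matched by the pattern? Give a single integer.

1 → no match
2 → match
3 → no match
4 → match
5 → no match
6 → match
7 → no match
8 → match
9 → no match
Total matched: 4

4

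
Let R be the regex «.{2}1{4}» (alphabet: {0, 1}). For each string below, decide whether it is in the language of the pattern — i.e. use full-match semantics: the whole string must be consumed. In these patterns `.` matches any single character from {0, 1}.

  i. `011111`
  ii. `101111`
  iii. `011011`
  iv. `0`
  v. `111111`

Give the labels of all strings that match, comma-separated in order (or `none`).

i → match
ii → match
iii → no match
iv → no match — must end with `1`
v → match

i, ii, v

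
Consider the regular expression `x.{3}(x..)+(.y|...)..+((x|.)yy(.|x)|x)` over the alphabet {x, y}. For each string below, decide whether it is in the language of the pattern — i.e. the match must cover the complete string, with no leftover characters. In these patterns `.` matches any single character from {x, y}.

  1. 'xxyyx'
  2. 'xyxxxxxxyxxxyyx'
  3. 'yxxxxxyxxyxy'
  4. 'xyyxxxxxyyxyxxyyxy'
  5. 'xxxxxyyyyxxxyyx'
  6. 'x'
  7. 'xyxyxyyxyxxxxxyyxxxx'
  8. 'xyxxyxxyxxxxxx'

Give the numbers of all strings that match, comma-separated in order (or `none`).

2, 5, 7

1. 'xxyyx' → no match
2 → match
3. 'yxxxxxyxxyxy' → no match — must start with 'x'
4 → no match
5 → match
6. 'x' → no match
7 → match
8 → no match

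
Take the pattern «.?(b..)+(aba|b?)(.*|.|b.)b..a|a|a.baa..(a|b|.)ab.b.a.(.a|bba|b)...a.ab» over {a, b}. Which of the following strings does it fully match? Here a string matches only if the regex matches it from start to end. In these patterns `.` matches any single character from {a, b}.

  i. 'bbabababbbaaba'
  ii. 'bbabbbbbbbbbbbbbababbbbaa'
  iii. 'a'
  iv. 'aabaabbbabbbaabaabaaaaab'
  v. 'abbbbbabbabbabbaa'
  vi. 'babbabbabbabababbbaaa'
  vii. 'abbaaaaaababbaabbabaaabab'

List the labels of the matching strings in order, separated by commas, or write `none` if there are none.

i → no match
ii → match
iii → match
iv → match
v → match
vi → match
vii → match

ii, iii, iv, v, vi, vii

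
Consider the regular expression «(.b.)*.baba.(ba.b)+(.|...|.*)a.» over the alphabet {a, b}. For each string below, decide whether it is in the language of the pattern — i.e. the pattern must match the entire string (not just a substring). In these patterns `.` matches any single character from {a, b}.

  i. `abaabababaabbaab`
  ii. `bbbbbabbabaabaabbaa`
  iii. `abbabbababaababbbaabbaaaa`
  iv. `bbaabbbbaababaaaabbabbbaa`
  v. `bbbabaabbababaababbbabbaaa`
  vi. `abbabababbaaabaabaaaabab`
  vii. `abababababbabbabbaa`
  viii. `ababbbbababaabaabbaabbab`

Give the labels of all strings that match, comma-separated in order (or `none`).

i → no match
ii → match
iii → match
iv → no match
v → match
vi → no match
vii → no match
viii → no match

ii, iii, v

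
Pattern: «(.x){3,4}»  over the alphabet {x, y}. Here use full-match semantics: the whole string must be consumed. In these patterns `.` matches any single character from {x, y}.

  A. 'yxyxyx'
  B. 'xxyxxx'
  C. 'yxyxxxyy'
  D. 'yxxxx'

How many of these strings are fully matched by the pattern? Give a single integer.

2

A → match
B → match
C → no match — must end with 'x'
D → no match
Total matched: 2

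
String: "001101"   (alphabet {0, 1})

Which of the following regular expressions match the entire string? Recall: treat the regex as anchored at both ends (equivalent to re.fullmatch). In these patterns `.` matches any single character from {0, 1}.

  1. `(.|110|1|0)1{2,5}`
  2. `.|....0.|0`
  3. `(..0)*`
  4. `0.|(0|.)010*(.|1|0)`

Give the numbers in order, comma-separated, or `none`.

2

1 → no match
2 → match
3 → no match
4 → no match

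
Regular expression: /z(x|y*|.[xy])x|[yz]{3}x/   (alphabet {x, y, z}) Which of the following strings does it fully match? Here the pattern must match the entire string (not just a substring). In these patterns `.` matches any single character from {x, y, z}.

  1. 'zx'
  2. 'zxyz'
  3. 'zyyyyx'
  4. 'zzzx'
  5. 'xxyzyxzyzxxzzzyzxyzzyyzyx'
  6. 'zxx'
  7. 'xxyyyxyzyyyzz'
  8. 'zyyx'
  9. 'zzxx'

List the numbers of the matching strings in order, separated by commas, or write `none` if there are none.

1, 3, 4, 6, 8, 9

1 → match
2 → no match — must end with 'x'
3 → match
4 → match
5 → no match
6 → match
7 → no match — must end with 'x'
8 → match
9 → match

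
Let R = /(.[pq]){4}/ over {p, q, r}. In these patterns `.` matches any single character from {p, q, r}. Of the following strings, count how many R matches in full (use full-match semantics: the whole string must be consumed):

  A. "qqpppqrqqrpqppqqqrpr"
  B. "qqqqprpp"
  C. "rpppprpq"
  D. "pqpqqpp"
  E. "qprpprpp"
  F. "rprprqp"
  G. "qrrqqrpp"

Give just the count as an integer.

0

A → no match
B → no match
C → no match
D → no match
E → no match
F → no match
G → no match
Total matched: 0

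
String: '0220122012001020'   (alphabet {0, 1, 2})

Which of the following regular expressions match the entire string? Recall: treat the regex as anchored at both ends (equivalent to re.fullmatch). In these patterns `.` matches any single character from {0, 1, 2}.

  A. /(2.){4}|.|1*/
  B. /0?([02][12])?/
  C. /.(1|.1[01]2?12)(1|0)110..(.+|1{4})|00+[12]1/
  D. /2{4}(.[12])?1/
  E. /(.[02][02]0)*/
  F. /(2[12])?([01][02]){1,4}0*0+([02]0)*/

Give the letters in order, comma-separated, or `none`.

E

A → no match
B → no match
C → no match
D → no match — must start with '2'
E → match
F → no match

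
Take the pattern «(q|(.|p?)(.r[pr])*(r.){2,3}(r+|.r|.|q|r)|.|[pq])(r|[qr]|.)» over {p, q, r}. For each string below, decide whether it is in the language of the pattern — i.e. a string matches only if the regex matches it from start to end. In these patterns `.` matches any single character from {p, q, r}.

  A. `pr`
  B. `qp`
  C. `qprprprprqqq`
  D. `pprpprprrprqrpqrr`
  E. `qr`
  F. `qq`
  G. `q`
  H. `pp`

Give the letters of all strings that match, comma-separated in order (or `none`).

A. `pr` → match
B. `qp` → match
C. `qprprprprqqq` → match
D → match
E. `qr` → match
F. `qq` → match
G. `q` → no match
H. `pp` → match

A, B, C, D, E, F, H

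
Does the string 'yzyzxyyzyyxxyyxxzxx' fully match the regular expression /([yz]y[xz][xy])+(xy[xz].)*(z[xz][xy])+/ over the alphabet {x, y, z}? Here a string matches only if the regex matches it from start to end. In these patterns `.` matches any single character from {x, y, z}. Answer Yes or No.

No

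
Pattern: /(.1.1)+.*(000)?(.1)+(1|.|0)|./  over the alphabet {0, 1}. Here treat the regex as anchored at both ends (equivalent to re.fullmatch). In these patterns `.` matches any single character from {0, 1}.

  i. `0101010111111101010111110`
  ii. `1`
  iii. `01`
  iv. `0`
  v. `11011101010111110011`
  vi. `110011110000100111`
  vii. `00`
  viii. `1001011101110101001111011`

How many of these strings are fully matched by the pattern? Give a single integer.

i → match
ii → match
iii → no match
iv → match
v → match
vi → no match
vii → no match
viii → no match
Total matched: 4

4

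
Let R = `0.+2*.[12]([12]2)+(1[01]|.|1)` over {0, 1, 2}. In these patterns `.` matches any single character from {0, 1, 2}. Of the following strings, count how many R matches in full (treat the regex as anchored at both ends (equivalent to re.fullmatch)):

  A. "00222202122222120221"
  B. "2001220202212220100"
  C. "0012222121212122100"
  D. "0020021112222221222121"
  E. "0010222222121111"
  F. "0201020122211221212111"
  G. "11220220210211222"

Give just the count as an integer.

1

A → no match
B → no match — must start with "0"
C → no match
D → match
E → no match
F → no match
G → no match — must start with "0"
Total matched: 1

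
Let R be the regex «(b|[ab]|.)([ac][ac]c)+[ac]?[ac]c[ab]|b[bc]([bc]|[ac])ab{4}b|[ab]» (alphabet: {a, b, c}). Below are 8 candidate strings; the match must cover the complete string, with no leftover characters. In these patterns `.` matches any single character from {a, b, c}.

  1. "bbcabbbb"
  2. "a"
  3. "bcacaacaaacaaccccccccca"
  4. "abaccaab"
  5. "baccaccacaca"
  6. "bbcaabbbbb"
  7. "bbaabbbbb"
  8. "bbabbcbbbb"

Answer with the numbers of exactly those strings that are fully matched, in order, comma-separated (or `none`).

1 → no match
2 → match
3 → no match
4 → no match
5 → no match
6 → no match
7 → match
8 → no match

2, 7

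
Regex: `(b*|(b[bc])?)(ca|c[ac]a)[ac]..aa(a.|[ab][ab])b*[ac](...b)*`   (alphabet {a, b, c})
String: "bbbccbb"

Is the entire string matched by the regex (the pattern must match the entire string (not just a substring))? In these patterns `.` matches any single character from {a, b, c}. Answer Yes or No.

No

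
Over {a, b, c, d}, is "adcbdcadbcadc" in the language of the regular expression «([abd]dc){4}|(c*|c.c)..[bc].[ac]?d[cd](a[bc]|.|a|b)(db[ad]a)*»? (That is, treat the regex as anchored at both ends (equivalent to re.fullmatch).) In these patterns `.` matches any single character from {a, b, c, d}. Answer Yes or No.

No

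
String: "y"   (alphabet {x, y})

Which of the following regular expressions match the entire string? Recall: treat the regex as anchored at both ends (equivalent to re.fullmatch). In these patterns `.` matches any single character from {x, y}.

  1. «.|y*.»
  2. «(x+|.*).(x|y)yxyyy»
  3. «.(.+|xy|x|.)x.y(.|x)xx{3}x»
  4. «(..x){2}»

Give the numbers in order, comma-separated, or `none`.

1 → match
2 → no match — must end with "yxyyy"
3 → no match — must end with "xx"
4 → no match — must end with "x"

1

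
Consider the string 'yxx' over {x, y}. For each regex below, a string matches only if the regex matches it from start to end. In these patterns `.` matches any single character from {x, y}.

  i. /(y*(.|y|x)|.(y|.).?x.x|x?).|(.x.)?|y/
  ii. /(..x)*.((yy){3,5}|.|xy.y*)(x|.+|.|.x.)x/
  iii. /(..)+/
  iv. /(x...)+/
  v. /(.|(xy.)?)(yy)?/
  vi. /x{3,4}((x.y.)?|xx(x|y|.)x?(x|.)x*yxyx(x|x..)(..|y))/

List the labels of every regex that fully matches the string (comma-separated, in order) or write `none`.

i → match
ii → no match
iii → no match
iv → no match — must start with 'x'
v → no match
vi → no match — must start with 'x'

i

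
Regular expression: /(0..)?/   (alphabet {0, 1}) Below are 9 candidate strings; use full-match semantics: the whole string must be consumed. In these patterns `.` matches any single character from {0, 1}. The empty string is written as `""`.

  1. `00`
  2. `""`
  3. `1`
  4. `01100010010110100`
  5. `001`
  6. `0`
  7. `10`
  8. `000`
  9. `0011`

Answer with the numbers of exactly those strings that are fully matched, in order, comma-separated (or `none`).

1. `00` → no match
2. `""` → match
3. `1` → no match
4 → no match
5. `001` → match
6. `0` → no match
7. `10` → no match
8. `000` → match
9. `0011` → no match

2, 5, 8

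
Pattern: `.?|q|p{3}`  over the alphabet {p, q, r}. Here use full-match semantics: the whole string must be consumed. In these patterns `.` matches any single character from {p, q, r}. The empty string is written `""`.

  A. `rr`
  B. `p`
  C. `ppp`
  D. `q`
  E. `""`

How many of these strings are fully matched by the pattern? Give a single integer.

4

A → no match
B → match
C → match
D → match
E → match
Total matched: 4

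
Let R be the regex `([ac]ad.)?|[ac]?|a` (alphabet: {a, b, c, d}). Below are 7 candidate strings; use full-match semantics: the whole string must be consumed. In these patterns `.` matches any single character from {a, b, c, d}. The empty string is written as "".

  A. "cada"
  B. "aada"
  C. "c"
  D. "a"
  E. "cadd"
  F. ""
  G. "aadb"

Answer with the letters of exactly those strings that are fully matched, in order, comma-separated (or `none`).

A, B, C, D, E, F, G

A → match
B → match
C → match
D → match
E → match
F → match
G → match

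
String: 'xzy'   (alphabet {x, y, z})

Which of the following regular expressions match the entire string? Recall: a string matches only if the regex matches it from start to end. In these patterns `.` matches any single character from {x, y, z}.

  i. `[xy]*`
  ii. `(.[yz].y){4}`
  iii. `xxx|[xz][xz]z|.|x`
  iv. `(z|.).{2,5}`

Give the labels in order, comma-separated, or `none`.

i → no match
ii → no match
iii → no match
iv → match

iv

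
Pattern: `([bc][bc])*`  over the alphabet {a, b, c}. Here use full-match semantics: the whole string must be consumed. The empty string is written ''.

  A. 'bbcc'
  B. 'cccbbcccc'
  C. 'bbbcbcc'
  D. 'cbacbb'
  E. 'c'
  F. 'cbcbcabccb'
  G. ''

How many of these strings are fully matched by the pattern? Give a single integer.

2

A. 'bbcc' → match
B. 'cccbbcccc' → no match
C. 'bbbcbcc' → no match
D. 'cbacbb' → no match
E. 'c' → no match
F. 'cbcbcabccb' → no match
G. '' → match
Total matched: 2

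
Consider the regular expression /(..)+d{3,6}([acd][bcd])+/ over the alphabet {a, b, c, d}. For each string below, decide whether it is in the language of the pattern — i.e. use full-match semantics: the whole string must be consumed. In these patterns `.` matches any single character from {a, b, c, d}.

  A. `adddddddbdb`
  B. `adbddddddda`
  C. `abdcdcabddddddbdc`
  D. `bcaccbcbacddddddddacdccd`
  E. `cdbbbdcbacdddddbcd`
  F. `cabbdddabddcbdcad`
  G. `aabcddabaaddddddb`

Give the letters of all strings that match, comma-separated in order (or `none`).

A, C, D, E, F, G

A → match
B → no match
C → match
D → match
E → match
F → match
G → match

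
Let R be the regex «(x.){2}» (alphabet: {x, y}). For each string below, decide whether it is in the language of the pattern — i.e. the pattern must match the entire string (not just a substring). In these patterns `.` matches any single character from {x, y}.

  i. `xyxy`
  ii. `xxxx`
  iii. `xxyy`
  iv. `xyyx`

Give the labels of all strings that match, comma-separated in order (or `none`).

i. `xyxy` → match
ii. `xxxx` → match
iii. `xxyy` → no match
iv. `xyyx` → no match

i, ii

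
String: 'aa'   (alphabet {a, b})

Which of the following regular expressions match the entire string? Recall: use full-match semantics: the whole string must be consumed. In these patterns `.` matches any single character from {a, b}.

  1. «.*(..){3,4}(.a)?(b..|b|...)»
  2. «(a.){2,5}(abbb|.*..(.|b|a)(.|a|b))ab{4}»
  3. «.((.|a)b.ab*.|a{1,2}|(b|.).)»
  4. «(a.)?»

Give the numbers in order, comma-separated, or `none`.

3, 4

1 → no match
2 → no match — must end with 'b'
3 → match
4 → match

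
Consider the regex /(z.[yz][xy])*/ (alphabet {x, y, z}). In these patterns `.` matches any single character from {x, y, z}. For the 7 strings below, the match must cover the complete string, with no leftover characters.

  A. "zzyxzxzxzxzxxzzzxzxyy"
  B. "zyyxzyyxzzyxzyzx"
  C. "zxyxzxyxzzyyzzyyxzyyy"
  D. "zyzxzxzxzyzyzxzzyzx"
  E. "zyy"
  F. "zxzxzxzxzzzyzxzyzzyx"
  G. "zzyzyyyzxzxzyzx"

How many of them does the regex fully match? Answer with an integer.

2

A → no match
B → match
C → no match
D → no match
E → no match
F → match
G → no match
Total matched: 2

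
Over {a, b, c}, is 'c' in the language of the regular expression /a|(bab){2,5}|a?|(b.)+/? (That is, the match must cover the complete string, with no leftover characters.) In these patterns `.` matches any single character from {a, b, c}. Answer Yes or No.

No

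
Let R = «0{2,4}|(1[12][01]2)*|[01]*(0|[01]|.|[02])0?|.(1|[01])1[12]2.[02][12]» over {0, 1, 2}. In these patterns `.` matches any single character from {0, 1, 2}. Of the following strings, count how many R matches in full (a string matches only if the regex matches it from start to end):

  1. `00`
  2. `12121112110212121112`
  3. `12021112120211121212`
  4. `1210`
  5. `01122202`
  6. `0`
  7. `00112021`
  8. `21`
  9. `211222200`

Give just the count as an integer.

6

1. `00` → match
2 → match
3 → match
4. `1210` → no match
5. `01122202` → match
6. `0` → match
7. `00112021` → match
8. `21` → no match
9. `211222200` → no match
Total matched: 6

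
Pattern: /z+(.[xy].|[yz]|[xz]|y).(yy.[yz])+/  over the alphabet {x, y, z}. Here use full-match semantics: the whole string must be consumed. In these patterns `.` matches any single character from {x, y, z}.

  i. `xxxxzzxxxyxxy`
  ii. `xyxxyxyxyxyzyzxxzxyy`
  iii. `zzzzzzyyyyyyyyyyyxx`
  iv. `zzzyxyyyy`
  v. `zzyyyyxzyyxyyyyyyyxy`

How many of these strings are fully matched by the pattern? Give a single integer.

2

i → no match — must start with `z`
ii → no match — must start with `z`
iii → no match
iv → match
v → match
Total matched: 2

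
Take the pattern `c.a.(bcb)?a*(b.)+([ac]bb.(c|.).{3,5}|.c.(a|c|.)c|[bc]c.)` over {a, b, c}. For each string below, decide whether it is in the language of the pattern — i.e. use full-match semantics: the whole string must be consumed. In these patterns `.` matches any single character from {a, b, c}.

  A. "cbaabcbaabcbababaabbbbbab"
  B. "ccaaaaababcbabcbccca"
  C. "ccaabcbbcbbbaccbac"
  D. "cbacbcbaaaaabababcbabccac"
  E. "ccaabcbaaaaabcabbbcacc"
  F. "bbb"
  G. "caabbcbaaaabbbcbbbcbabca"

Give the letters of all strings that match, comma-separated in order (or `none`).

A → match
B → match
C → match
D → match
E → match
F → no match — must start with "c"
G → match

A, B, C, D, E, G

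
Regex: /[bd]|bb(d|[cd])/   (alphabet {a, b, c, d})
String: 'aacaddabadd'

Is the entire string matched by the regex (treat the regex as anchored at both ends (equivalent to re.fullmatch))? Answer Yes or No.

No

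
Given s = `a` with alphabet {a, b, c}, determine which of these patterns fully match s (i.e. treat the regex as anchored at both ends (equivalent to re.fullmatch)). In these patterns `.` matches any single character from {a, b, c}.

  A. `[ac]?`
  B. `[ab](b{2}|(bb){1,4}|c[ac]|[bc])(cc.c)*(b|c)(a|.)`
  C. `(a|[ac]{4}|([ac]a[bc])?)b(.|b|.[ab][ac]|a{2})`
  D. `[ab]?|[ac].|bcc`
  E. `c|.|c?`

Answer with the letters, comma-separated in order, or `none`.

A → match
B → no match
C → no match
D → match
E → match

A, D, E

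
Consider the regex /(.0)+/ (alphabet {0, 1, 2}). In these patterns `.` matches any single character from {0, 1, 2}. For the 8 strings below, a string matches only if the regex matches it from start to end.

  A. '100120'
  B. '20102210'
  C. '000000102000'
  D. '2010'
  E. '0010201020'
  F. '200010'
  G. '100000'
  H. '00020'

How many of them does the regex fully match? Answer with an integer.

5

A → no match
B → no match
C → match
D → match
E → match
F → match
G → match
H → no match
Total matched: 5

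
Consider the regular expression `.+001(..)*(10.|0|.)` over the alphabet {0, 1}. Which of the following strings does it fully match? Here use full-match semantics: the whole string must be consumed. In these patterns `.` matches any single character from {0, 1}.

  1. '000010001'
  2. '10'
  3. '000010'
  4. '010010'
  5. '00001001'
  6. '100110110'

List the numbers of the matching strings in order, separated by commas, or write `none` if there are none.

3, 4, 5, 6

1 → no match
2 → no match
3 → match
4 → match
5 → match
6 → match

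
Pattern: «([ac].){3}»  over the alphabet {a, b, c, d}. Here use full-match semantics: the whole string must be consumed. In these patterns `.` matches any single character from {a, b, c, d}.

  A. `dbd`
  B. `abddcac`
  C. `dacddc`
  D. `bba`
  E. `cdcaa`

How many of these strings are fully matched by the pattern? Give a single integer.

0

A → no match
B → no match
C → no match
D → no match
E → no match
Total matched: 0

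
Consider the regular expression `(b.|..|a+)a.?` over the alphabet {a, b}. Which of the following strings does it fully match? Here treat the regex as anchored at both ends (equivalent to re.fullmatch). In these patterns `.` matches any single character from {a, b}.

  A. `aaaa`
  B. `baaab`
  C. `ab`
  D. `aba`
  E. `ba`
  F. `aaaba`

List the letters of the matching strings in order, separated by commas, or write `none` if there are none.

A, D

A → match
B → no match
C → no match
D → match
E → no match
F → no match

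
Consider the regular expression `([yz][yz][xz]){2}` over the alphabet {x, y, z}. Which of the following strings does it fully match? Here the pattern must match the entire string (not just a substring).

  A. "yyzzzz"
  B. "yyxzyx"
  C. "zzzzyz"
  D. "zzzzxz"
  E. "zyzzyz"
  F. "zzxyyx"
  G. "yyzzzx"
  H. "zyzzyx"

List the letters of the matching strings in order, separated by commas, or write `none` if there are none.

A, B, C, E, F, G, H

A → match
B → match
C → match
D → no match
E → match
F → match
G → match
H → match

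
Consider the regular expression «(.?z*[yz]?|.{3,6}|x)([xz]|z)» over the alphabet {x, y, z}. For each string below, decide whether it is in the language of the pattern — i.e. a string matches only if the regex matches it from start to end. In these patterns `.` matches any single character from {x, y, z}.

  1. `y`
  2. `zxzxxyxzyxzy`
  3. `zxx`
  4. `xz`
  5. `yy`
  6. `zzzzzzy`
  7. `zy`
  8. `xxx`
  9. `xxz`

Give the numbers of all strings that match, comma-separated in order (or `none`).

4

1 → no match
2 → no match
3 → no match
4 → match
5 → no match
6 → no match
7 → no match
8 → no match
9 → no match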